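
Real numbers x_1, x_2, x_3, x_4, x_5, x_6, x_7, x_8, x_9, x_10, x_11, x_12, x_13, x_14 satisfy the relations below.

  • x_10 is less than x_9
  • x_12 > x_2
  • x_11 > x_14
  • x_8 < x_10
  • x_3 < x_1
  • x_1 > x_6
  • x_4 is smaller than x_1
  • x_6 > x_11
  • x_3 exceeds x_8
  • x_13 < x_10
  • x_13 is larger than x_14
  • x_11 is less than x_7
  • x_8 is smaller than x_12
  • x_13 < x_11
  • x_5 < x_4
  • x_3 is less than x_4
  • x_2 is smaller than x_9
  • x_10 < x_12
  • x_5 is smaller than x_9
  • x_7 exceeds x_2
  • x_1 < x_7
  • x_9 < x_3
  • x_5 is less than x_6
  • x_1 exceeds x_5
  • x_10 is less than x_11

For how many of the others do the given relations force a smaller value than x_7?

12

Directly below x_7: x_2, x_11, x_1.
One step further: x_14, x_13, x_5, x_10, x_6, x_3, x_4 (10 so far).
One step further: x_8, x_9 (12 so far).
Nothing else is reachable below x_7; 12 in all.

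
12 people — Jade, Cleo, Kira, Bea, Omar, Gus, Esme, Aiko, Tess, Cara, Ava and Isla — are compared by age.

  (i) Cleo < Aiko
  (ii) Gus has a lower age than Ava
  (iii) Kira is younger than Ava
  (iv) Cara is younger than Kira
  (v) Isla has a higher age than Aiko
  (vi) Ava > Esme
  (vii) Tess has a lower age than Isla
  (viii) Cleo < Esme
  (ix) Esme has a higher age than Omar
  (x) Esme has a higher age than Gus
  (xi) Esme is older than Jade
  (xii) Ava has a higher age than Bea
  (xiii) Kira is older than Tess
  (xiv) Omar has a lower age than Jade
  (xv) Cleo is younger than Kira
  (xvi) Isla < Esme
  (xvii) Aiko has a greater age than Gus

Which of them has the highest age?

Chaining downward from Ava: directly below it, Gus, Bea, Esme, Kira; then Omar, Tess, Jade, Cleo, Cara, Isla; then Aiko.
That covers every other element, and nothing is given above Ava, so Ava is the highest age.

Ava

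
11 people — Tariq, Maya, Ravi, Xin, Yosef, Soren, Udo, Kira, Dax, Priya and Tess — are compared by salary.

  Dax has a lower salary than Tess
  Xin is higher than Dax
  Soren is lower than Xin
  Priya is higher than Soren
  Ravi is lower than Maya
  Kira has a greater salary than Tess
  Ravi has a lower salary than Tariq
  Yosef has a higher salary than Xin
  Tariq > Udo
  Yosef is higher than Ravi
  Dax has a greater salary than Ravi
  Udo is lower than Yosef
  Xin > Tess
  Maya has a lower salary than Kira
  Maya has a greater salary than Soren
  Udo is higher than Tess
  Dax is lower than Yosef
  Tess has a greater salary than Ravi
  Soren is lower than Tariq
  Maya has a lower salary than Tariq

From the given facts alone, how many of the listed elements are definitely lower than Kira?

Directly below Kira: Tess, Maya.
One step further: Ravi, Soren, Dax (5 so far).
Nothing else is reachable below Kira; 5 in all.

5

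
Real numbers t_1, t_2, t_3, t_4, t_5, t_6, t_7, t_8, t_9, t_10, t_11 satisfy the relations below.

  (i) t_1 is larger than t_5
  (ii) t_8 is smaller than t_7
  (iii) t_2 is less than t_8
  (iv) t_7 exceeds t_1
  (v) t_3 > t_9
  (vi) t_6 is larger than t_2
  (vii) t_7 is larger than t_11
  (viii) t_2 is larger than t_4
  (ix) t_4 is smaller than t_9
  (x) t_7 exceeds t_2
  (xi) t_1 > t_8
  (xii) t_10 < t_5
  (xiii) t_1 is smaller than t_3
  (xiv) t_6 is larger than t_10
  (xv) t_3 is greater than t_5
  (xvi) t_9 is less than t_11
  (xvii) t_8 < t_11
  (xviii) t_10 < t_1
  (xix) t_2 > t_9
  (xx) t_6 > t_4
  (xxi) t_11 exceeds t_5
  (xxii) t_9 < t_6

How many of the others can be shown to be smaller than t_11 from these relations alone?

The elements the relations force below t_11 are t_4, t_10, t_9, t_5, t_2, t_8 — no chain reaches any other.
That is 6.

6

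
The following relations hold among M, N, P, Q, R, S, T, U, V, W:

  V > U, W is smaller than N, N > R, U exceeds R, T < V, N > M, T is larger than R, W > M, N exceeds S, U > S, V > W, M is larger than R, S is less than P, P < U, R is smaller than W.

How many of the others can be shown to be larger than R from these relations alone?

6

The elements the relations force above R are M, W, T, U, V, N — no chain reaches any other.
That is 6.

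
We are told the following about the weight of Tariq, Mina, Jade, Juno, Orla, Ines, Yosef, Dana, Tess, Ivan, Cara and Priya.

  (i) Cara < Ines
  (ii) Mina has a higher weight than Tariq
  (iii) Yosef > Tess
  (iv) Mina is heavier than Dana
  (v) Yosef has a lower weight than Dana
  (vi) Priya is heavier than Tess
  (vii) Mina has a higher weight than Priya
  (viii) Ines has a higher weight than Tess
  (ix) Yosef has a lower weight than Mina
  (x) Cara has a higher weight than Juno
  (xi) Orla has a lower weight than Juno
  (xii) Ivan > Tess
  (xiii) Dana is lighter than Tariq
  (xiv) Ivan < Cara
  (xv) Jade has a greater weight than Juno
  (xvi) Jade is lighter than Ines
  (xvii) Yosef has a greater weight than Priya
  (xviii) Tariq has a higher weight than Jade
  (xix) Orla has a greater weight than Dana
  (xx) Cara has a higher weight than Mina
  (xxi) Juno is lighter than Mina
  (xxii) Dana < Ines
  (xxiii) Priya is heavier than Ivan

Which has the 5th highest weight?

Jade

Piecing the relations together gives one ordering: Tess < Ivan < Priya < Yosef < Dana < Orla < Juno < Jade < Tariq < Mina < Cara < Ines.
The 5th largest is Jade.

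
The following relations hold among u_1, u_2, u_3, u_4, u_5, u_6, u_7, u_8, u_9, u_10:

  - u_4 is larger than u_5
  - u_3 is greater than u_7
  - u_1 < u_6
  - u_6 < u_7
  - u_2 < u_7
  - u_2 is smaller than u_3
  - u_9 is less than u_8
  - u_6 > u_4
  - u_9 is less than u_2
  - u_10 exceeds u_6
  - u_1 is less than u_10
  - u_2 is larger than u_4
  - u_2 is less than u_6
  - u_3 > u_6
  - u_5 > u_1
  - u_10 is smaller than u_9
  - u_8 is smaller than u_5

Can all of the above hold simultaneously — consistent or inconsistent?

We have u_6 < u_10 stated directly, yet also u_10 < u_9 < u_8 < u_5 < u_4 < u_2 < u_6 by chaining the others — so u_10 < u_6. Contradiction.

inconsistent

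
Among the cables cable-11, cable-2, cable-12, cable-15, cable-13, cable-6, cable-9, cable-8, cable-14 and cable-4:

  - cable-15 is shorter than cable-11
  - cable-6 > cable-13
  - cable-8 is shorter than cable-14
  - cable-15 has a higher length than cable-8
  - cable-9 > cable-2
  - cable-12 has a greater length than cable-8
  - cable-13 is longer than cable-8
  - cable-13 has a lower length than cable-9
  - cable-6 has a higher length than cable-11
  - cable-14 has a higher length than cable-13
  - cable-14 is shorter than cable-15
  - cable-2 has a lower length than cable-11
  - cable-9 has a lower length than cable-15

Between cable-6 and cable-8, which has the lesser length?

cable-8

Chaining the given relations: cable-8 < cable-13 < cable-14 < cable-15 < cable-11 < cable-6.
So cable-8 < cable-6; cable-8 is the shorter of the two.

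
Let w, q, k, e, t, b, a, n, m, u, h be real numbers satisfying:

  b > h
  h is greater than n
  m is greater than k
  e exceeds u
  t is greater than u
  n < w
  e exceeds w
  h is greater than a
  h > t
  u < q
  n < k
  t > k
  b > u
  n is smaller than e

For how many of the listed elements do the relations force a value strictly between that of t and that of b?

Chaining upward from t reaches: h.
Chaining downward from b reaches: n, k, u, a, h.
Strictly between t and b are those in both lists: h — 1 element.

1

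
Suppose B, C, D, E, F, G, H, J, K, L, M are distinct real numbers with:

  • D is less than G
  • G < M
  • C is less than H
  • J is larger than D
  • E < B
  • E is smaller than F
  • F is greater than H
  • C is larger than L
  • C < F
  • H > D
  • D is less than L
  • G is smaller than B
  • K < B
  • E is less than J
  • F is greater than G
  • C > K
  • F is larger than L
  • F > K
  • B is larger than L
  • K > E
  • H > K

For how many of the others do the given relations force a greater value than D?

From D the given relations immediately reach L, G, H, J.
From those, C, M, F, B — 8 in total.
No other element is forced above D by the given relations, so the count is 8.

8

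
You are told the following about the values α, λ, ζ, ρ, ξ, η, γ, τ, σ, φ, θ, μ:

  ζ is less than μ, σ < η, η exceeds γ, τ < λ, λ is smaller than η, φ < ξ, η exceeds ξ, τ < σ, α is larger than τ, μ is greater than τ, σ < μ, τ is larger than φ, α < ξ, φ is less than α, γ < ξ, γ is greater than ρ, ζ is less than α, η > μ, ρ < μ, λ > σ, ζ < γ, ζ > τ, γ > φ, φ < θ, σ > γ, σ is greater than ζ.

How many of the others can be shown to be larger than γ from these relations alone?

The elements the relations force above γ are σ, μ, λ, ξ, η — no chain reaches any other.
That is 5.

5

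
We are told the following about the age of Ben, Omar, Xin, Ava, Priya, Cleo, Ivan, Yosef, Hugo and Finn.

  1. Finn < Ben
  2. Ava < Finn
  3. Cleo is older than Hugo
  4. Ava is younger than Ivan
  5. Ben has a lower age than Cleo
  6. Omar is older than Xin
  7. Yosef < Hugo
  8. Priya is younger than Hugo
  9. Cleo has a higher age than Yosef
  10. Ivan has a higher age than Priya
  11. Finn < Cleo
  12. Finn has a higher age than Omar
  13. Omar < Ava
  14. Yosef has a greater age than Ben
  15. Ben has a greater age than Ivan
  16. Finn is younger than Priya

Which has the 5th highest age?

The consecutive relations fix a unique order: Xin < Omar < Ava < Finn < Priya < Ivan < Ben < Yosef < Hugo < Cleo.
Counting 5 from the largest end gives Ivan.

Ivan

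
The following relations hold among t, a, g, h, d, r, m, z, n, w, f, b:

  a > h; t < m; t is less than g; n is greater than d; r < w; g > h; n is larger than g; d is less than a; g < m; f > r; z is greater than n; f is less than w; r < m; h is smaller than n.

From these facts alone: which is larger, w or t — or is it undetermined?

Following every chain through t: above t we get g, n, z, m.
w is not reached, and no chain runs the other way from w to t.
So the given relations leave the order of t and w undetermined.

undetermined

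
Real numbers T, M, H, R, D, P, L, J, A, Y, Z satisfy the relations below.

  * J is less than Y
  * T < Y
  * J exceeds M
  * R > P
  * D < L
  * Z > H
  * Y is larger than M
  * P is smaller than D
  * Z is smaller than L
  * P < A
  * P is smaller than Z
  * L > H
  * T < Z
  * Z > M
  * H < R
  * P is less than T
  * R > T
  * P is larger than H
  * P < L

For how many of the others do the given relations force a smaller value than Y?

The elements the relations force below Y are M, H, P, J, T — no chain reaches any other.
That is 5.

5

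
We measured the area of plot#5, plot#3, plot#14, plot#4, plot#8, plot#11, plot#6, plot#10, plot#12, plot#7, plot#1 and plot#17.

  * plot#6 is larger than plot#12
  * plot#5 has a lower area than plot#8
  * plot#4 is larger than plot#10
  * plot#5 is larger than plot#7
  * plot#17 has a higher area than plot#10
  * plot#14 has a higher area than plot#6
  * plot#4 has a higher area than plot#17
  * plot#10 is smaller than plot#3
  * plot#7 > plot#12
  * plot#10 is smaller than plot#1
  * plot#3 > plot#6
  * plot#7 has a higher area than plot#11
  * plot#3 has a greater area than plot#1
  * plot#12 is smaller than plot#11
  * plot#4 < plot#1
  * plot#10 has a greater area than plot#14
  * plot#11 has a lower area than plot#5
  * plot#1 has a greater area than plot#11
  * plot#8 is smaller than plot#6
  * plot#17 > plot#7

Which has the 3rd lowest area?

plot#7

Chaining the given pairs: plot#12 < plot#11 < plot#7 < plot#5 < plot#8 < plot#6 < plot#14 < plot#10 < plot#17 < plot#4 < plot#1 < plot#3.
The 3rd smallest is plot#7.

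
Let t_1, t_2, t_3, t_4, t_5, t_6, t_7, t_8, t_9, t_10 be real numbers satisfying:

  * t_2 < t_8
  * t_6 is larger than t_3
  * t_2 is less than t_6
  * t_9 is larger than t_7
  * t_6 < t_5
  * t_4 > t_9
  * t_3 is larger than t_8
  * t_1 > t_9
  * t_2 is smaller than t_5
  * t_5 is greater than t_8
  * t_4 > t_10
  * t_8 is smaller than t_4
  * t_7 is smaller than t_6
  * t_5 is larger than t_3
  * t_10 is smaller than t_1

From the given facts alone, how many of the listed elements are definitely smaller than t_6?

From t_6 the given relations immediately reach t_7, t_2, t_3.
From those, t_8 — 4 in total.
No other element is forced below t_6 by the given relations, so the count is 4.

4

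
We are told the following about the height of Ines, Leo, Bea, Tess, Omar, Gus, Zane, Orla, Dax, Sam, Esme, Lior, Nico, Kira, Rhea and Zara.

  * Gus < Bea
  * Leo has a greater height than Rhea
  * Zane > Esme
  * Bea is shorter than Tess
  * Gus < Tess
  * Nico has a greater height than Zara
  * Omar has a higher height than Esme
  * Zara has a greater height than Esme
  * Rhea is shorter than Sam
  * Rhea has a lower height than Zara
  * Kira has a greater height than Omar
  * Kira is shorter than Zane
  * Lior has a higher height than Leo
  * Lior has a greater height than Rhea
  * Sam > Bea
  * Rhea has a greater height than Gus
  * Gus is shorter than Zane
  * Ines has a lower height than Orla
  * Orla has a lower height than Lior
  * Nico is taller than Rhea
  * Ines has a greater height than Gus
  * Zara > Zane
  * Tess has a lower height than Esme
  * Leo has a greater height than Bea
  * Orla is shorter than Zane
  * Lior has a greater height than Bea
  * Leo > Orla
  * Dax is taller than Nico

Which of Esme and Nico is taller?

Nico

Esme < Omar < Kira < Zane < Zara < Nico, by transitivity through Omar, Kira, Zane, Zara.
So Esme < Nico; Nico is the taller of the two.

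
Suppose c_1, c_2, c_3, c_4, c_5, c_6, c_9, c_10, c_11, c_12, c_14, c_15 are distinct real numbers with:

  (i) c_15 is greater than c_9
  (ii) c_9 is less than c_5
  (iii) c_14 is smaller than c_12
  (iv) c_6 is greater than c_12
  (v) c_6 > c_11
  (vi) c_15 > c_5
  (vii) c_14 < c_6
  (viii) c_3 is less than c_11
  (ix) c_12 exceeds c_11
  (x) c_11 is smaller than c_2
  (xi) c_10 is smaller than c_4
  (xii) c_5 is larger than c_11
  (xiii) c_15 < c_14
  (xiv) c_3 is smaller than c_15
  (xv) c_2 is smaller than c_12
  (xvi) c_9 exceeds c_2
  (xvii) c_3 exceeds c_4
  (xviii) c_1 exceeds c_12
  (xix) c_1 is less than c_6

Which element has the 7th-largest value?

Chaining the given pairs: c_10 < c_4 < c_3 < c_11 < c_2 < c_9 < c_5 < c_15 < c_14 < c_12 < c_1 < c_6.
The 7th largest is c_9.

c_9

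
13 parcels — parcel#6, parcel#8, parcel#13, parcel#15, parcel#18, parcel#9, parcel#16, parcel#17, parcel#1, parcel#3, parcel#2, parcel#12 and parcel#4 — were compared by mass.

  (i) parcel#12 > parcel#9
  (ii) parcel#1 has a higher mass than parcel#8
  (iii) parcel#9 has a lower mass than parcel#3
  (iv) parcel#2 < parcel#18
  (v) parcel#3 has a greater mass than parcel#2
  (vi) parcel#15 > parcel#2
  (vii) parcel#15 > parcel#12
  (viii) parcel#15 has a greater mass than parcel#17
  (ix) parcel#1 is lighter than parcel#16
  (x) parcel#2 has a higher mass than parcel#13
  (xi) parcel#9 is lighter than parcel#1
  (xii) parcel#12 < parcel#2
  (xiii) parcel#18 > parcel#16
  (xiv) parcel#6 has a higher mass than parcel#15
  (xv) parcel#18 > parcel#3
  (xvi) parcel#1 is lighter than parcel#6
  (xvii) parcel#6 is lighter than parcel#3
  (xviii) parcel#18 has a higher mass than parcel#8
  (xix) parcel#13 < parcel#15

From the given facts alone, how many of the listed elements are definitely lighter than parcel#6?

8

The elements the relations force below parcel#6 are parcel#9, parcel#8, parcel#13, parcel#12, parcel#2, parcel#1, parcel#17, parcel#15 — no chain reaches any other.
That is 8.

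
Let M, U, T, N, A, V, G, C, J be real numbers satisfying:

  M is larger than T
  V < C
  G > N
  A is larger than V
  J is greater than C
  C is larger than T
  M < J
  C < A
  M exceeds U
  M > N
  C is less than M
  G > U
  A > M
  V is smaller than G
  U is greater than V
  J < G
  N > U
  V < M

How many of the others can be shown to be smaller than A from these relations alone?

6

The elements the relations force below A are T, V, C, U, N, M — no chain reaches any other.
That is 6.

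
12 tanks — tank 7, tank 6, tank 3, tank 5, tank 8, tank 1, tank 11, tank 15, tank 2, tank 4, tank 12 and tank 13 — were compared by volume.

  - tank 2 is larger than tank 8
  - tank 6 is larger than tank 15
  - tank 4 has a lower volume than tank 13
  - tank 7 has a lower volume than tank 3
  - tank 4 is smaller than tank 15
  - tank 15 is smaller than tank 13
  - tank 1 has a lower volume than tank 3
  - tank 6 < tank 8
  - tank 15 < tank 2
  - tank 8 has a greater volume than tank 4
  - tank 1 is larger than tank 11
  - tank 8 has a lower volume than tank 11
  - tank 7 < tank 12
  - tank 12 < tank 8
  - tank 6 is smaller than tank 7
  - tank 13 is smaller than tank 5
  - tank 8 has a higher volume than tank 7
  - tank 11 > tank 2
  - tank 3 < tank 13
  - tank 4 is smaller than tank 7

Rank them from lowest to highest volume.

Nothing is placed below tank 4, so it is least; from there tank 4 < tank 15; tank 15 < tank 6; tank 6 < tank 7; tank 7 < tank 12; tank 12 < tank 8; tank 8 < tank 2; tank 2 < tank 11; tank 11 < tank 1; tank 1 < tank 3; tank 3 < tank 13; tank 13 < tank 5, each given directly.

tank 4 < tank 15 < tank 6 < tank 7 < tank 12 < tank 8 < tank 2 < tank 11 < tank 1 < tank 3 < tank 13 < tank 5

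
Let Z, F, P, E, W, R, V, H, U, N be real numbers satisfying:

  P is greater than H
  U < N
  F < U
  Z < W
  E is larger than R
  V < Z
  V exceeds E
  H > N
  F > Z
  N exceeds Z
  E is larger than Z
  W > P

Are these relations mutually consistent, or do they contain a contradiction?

We have Z < E stated directly, yet also E < V < Z by chaining the others — so E < Z. Contradiction.

inconsistent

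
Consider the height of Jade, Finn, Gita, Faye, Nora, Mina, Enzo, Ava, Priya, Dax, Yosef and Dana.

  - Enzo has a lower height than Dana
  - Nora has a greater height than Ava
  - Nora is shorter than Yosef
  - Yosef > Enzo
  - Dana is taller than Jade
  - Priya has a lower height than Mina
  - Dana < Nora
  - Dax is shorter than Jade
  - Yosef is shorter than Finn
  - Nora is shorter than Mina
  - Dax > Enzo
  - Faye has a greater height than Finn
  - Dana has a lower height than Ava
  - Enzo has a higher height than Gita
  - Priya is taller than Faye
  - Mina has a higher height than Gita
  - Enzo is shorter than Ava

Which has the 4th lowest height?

Jade

Chaining the given pairs: Gita < Enzo < Dax < Jade < Dana < Ava < Nora < Yosef < Finn < Faye < Priya < Mina.
Counting 4 from the smallest end gives Jade.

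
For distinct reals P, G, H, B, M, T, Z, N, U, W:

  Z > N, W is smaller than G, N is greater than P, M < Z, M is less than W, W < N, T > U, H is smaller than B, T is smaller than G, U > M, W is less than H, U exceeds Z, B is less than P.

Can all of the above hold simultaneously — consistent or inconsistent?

Every relation is compatible with M < W < H < B < P < N < Z < U < T < G; the set is consistent.

consistent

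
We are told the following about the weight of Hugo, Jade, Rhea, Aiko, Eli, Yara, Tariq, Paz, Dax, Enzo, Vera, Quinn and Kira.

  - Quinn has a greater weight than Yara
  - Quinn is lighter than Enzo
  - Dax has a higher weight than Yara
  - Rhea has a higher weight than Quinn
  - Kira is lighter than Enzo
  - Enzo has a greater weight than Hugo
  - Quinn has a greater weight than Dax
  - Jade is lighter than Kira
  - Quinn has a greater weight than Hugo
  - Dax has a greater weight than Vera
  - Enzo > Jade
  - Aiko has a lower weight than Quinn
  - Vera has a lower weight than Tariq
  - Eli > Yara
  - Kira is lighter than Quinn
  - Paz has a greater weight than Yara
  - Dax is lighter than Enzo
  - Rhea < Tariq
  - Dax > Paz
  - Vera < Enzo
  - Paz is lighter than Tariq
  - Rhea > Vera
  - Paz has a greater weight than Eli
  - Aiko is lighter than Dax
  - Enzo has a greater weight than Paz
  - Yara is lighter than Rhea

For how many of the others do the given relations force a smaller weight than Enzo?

Directly below Enzo: Vera, Hugo, Jade, Paz, Kira, Dax, Quinn.
One step further: Yara, Aiko, Eli (10 so far).
Nothing else is reachable below Enzo; 10 in all.

10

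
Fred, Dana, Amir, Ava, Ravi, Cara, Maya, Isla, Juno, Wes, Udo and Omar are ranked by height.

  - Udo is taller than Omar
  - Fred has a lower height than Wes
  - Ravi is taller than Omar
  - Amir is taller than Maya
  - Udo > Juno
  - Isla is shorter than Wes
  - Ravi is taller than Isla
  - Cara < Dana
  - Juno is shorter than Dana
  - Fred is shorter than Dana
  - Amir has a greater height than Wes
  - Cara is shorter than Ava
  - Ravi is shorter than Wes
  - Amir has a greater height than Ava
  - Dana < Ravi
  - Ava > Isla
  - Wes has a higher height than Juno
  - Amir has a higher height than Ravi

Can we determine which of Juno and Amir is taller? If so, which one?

Link the given pairs in sequence: Juno < Dana; Dana < Ravi; Ravi < Wes; Wes < Amir.
Together: Juno < Dana < Ravi < Wes < Amir.
So Amir is taller.

Amir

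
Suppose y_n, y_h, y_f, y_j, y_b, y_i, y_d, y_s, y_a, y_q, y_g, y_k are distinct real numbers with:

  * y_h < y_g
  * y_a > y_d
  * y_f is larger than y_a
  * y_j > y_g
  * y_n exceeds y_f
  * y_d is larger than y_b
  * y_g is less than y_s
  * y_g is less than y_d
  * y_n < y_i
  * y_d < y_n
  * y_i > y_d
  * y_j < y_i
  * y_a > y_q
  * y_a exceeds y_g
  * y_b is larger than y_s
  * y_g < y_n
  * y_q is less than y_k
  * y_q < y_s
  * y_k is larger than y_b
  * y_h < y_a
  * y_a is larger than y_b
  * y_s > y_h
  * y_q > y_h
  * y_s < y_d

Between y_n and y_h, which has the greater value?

y_n

y_h < y_q and y_q < y_s give y_h < y_s.
Then y_s < y_b extends the chain to y_b.
Then y_b < y_d extends the chain to y_d.
Then y_d < y_a extends the chain to y_a.
Then y_a < y_f extends the chain to y_f.
Then y_f < y_n extends the chain to y_n.
So y_h < y_n; y_n is the larger of the two.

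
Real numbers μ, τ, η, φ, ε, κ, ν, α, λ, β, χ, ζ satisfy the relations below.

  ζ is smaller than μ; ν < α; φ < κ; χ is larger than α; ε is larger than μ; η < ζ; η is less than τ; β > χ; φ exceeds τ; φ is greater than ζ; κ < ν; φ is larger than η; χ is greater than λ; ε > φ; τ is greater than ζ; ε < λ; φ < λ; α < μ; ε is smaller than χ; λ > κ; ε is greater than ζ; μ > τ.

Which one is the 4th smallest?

Piecing the relations together gives one ordering: η < ζ < τ < φ < κ < ν < α < μ < ε < λ < χ < β.
Counting 4 from the smallest end gives φ.

φ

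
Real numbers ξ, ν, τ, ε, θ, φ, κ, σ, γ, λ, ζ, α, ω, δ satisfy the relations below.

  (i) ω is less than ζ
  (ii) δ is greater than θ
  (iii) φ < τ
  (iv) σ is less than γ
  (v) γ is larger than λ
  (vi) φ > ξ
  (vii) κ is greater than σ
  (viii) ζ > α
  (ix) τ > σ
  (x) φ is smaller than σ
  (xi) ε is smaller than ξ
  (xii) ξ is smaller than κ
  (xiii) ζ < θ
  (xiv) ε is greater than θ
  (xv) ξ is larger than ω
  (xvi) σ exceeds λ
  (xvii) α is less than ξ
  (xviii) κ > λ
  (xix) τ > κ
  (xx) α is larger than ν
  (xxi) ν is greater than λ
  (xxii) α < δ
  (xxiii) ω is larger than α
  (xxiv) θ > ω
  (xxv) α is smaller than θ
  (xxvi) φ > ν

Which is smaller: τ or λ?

Link the given pairs in sequence: λ < ν; ν < α; α < ω; ω < ζ; ζ < θ; θ < ε; ε < ξ; ξ < φ; φ < σ; σ < κ; κ < τ.
Together: λ < ν < α < ω < ζ < θ < ε < ξ < φ < σ < κ < τ.
So λ < τ; λ is the smaller of the two.

λ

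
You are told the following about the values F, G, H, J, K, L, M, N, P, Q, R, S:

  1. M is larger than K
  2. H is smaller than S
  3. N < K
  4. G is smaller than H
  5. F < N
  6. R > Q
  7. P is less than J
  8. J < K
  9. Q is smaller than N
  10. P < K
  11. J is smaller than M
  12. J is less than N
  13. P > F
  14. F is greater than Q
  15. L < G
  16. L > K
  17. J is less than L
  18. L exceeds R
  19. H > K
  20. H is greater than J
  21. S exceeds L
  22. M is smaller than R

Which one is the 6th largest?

Chaining the given pairs: Q < F < P < J < N < K < M < R < L < G < H < S.
Counting 6 from the largest end gives M.

M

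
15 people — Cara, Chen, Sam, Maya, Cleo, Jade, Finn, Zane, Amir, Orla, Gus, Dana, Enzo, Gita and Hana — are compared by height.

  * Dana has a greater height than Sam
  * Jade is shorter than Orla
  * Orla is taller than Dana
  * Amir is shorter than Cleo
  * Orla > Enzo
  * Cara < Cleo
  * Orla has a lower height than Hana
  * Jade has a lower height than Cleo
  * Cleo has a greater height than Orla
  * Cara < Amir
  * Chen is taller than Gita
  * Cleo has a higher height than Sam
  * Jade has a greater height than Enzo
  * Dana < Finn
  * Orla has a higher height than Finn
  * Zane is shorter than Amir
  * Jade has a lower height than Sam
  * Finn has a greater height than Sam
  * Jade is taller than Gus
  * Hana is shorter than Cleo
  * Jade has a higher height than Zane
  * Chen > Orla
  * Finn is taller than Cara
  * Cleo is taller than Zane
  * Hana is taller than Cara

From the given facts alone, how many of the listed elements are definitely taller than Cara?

6

Directly above Cara: Finn, Amir, Hana, Cleo.
One step further: Orla (5 so far).
One step further: Chen (6 so far).
No other element is forced above Cara by the given relations, so the count is 6.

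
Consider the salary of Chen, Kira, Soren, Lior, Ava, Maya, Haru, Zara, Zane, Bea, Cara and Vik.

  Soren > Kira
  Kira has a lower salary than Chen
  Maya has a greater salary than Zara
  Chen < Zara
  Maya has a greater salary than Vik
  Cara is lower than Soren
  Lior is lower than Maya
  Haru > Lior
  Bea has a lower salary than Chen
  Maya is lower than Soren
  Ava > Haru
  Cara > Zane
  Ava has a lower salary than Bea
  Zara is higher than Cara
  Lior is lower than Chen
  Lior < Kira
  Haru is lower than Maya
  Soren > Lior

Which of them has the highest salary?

Chaining downward from Soren: directly below it, Lior, Cara, Kira, Maya; then Vik, Haru, Zane, Zara; then Chen; then Bea; then Ava.
That covers every other element, and nothing is given above Soren, so Soren is the highest salary.

Soren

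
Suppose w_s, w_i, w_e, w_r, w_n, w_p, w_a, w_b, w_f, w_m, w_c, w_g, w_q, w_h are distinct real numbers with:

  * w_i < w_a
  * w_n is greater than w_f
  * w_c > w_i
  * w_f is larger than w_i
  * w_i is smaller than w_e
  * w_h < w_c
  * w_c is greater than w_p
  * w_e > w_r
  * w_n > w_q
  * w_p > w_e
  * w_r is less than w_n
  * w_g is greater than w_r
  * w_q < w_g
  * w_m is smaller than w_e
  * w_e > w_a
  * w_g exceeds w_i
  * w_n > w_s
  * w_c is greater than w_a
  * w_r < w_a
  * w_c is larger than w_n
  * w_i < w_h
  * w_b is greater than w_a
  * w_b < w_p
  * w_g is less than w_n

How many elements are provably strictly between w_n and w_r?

1

The relations place w_r below w_n. An element lies strictly between them when it is forced above w_r and also forced below w_n.
Above w_r: {w_a, w_g, w_b, w_e, w_p, w_c}. Below w_n: {w_i, w_q, w_s, w_g, w_f}.
Intersection: {w_g} — 1.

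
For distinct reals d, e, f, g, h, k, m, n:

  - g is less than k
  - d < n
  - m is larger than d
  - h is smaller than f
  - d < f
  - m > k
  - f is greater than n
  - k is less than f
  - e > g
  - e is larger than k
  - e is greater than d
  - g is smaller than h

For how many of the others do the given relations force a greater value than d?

4

The elements the relations force above d are n, e, m, f — no chain reaches any other.
That is 4.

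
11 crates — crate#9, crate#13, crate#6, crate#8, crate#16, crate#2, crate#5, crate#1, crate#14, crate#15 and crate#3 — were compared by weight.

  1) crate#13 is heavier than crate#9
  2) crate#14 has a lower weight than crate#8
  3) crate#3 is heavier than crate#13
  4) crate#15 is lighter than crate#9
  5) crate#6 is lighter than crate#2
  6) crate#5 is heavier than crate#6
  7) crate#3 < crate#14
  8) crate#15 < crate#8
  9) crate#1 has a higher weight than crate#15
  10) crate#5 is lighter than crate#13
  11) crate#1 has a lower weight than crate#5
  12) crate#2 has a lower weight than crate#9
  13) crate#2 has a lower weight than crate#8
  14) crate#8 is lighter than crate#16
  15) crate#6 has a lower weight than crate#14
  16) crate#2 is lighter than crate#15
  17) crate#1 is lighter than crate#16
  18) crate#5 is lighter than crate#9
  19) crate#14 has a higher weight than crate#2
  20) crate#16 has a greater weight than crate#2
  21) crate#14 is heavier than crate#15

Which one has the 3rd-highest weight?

crate#14

The consecutive relations fix a unique order: crate#6 < crate#2 < crate#15 < crate#1 < crate#5 < crate#9 < crate#13 < crate#3 < crate#14 < crate#8 < crate#16.
The 3rd largest is crate#14.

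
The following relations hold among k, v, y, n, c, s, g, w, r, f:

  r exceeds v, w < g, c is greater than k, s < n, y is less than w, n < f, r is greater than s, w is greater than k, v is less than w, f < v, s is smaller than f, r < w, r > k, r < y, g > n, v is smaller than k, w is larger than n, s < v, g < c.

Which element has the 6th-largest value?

Piecing the relations together gives one ordering: s < n < f < v < k < r < y < w < g < c.
The 6th largest is k.

k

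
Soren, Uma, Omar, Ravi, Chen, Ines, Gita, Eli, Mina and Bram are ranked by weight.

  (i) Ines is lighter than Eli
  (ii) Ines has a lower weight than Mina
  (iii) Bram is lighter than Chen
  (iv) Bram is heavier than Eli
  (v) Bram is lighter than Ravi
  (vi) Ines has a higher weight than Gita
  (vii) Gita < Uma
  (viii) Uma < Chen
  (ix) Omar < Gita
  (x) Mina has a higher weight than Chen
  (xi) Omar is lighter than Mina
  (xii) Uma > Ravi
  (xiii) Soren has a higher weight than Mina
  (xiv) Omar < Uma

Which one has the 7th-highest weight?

Eli

Chaining the given pairs: Omar < Gita < Ines < Eli < Bram < Ravi < Uma < Chen < Mina < Soren.
Counting 7 from the largest end gives Eli.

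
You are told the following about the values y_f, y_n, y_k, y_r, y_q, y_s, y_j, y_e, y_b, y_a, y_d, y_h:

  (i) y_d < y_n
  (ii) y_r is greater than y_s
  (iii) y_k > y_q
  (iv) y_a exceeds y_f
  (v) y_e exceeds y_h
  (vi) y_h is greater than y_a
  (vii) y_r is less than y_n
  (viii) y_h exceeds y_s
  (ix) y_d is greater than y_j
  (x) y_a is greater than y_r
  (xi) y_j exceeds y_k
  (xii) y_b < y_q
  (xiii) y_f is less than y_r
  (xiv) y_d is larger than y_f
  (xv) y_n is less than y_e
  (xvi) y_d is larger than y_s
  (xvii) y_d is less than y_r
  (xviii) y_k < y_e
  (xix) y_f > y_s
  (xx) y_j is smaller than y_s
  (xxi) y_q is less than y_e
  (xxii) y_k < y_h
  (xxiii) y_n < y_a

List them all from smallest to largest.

The consecutive links are each given: y_b < y_q; y_q < y_k; y_k < y_j; y_j < y_s; y_s < y_f; y_f < y_d; y_d < y_r; y_r < y_n; y_n < y_a; y_a < y_h; y_h < y_e.

y_b < y_q < y_k < y_j < y_s < y_f < y_d < y_r < y_n < y_a < y_h < y_e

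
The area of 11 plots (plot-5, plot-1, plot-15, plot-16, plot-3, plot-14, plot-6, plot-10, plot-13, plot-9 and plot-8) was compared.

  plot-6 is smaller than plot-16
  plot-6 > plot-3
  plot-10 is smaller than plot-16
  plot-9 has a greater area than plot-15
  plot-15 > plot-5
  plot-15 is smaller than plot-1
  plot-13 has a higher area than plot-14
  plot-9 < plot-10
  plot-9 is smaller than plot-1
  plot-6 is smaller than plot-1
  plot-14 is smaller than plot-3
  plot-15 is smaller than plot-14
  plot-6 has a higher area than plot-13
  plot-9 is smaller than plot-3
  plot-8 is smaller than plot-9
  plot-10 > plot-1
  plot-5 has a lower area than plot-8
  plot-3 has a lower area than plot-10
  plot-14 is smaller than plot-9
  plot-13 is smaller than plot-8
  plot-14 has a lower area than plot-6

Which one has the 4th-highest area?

plot-6

Piecing the relations together gives one ordering: plot-5 < plot-15 < plot-14 < plot-13 < plot-8 < plot-9 < plot-3 < plot-6 < plot-1 < plot-10 < plot-16.
Counting 4 from the largest end gives plot-6.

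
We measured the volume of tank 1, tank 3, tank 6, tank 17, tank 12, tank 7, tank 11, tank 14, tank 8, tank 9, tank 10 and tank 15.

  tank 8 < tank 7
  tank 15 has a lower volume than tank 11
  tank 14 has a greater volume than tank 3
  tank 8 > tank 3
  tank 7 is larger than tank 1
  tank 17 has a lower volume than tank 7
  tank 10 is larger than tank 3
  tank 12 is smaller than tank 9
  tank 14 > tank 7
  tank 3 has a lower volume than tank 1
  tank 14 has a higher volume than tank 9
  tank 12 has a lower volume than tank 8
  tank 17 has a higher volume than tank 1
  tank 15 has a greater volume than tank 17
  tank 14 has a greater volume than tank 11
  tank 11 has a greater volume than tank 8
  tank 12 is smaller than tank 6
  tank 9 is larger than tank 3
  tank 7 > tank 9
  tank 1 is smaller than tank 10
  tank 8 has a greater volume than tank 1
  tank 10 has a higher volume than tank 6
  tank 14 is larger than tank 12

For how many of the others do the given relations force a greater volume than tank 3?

Directly above tank 3: tank 1, tank 8, tank 9, tank 14, tank 10.
One step further: tank 17, tank 11, tank 7 (8 so far).
One step further: tank 15 (9 so far).
Nothing else is reachable above tank 3; 9 in all.

9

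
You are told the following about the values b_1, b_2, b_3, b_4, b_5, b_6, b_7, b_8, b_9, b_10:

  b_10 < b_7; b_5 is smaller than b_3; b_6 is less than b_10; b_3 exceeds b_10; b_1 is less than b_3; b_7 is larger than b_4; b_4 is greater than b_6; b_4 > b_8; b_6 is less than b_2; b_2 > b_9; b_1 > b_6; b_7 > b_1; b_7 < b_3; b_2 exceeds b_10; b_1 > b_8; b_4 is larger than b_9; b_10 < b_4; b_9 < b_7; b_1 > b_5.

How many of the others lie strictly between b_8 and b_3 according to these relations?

Chaining upward from b_8 reaches: b_1, b_4, b_7.
Chaining downward from b_3 reaches: b_9, b_6, b_10, b_5, b_1, b_4, b_7.
Strictly between b_8 and b_3 are those in both lists: b_1, b_4, b_7 — 3 elements.

3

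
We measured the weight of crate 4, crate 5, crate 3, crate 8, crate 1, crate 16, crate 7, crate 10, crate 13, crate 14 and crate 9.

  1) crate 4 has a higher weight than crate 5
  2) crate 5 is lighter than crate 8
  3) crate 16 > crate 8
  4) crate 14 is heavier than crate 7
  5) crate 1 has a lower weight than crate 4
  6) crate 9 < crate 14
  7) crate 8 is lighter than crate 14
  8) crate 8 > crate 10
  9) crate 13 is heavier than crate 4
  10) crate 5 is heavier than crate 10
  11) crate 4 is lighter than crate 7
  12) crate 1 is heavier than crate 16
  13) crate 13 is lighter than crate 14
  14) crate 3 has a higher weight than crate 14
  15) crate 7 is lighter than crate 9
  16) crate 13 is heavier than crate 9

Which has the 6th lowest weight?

Piecing the relations together gives one ordering: crate 10 < crate 5 < crate 8 < crate 16 < crate 1 < crate 4 < crate 7 < crate 9 < crate 13 < crate 14 < crate 3.
The 6th smallest is crate 4.

crate 4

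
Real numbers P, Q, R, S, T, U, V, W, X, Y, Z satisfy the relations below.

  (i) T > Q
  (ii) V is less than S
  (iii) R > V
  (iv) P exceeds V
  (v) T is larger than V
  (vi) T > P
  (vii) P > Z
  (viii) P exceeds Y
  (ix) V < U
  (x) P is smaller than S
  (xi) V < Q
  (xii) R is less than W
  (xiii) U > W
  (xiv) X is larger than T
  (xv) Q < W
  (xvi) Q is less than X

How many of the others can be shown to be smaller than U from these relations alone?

4

The elements the relations force below U are V, R, Q, W — no chain reaches any other.
That is 4.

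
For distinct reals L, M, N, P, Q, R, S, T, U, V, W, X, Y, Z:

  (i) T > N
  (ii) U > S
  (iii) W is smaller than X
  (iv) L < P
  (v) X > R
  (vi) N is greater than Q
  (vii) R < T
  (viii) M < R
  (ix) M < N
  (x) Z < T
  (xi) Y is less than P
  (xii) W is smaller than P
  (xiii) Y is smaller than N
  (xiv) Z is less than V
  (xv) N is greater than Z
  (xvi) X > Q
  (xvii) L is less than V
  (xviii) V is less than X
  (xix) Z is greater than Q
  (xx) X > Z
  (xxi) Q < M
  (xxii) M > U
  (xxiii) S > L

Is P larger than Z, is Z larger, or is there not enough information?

undetermined

Following every chain through Z: above Z we get N, V, T, X; below Z we get Q.
P is not reached, and no chain runs the other way from P to Z.
So the given relations leave the order of Z and P undetermined.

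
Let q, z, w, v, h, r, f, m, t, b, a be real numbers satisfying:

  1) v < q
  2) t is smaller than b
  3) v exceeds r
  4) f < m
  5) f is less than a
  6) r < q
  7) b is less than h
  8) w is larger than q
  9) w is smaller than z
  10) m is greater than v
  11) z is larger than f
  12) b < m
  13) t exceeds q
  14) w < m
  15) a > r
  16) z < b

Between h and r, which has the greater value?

r < v and v < q give r < q.
Then q < w extends the chain to w.
With w < z: r < v < q < w < z.
Then z < b extends the chain to b.
Then b < h extends the chain to h.
So r < h; h is the larger of the two.

h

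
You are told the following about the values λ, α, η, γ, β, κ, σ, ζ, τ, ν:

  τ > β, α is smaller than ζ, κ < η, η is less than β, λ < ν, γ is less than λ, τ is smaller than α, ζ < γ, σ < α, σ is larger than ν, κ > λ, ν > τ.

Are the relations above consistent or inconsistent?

inconsistent

Chaining the given relations yields ζ < γ < λ < κ < η < β < τ < ν < σ < α, so ζ < α. But one relation states α < ζ. These cannot both hold.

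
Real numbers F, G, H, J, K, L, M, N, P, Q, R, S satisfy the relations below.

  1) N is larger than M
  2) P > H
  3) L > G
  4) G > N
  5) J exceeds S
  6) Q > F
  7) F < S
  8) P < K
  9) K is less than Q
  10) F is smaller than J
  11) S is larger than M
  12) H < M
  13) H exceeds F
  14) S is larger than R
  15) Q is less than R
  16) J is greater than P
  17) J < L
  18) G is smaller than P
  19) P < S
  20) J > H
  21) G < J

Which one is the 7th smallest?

Chaining the given pairs: F < H < M < N < G < P < K < Q < R < S < J < L.
Counting 7 from the smallest end gives K.

K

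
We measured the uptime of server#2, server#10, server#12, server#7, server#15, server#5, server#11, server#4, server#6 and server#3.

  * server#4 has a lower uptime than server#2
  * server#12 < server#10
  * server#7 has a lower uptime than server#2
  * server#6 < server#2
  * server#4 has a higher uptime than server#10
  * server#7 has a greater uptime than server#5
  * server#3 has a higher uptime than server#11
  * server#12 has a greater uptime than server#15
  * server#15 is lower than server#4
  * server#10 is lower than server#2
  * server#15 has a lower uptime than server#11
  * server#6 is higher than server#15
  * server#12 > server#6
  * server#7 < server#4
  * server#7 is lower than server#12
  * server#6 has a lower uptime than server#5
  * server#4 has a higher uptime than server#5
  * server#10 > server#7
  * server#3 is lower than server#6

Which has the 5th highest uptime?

server#7

Chaining the given pairs: server#15 < server#11 < server#3 < server#6 < server#5 < server#7 < server#12 < server#10 < server#4 < server#2.
Counting 5 from the largest end gives server#7.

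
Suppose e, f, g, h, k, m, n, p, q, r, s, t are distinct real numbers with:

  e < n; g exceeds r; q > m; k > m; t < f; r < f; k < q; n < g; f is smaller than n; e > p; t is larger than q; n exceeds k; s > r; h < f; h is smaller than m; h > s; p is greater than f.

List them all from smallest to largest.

Nothing is placed below r, so it is least; from there r < s; s < h; h < m; m < k; k < q; q < t; t < f; f < p; p < e; e < n; n < g, each given directly.

r < s < h < m < k < q < t < f < p < e < n < g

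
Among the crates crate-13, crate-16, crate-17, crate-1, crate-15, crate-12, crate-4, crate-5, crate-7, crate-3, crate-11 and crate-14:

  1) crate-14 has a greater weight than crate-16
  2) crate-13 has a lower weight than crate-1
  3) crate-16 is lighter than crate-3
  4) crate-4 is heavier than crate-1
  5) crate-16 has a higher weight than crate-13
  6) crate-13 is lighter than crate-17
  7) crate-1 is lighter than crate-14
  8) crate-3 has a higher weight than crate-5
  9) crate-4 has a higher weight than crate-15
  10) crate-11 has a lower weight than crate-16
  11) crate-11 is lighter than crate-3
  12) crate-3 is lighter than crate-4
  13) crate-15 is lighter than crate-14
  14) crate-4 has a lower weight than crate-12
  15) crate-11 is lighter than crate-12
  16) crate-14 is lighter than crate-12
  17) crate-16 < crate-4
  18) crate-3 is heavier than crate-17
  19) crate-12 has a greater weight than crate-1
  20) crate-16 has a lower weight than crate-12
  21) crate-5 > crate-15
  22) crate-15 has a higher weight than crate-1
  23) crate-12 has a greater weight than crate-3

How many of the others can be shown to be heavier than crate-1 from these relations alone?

From crate-1 the given relations immediately reach crate-15, crate-14, crate-4, crate-12.
From those, crate-5 — 5 in total.
From those, crate-3 — 6 in total.
No other element is forced above crate-1 by the given relations, so the count is 6.

6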